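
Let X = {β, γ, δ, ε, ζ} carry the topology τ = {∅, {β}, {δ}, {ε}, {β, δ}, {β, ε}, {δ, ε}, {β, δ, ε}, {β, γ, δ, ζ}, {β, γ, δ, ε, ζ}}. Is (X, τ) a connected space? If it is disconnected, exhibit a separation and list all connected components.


(X, τ) is disconnected; components = [{ε}, {β, γ, δ, ζ}].

Find clopen sets (U ∈ τ with X ∖ U ∈ τ):
  U = ∅, X ∖ U = {β, γ, δ, ε, ζ} — both open, so U is clopen.
  U = {ε}, X ∖ U = {β, γ, δ, ζ} — both open, so U is clopen.
  U = {β, γ, δ, ζ}, X ∖ U = {ε} — both open, so U is clopen.
  U = {β, γ, δ, ε, ζ}, X ∖ U = ∅ — both open, so U is clopen.
Nontrivial clopen(s) exist: e.g. {β, γ, δ, ζ}. So (X, τ) is disconnected.
Compute connected components by grouping points that agree on all clopens:
  component: {ε}
  component: {β, γ, δ, ζ}


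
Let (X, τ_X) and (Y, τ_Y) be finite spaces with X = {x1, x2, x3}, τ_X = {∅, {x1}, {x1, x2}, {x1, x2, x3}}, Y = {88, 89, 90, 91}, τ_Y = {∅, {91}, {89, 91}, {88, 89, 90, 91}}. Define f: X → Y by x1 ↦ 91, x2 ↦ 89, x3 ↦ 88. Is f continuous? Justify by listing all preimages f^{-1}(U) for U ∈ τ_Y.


f IS continuous.

Compute f^{-1}(U) for each U ∈ τ_Y:
  U = ∅: f^{-1}(U) = ∅ ∈ τ_X ✓.
  U = {91}: f^{-1}(U) = {x1} ∈ τ_X ✓.
  U = {89, 91}: f^{-1}(U) = {x1, x2} ∈ τ_X ✓.
  U = {88, 89, 90, 91}: f^{-1}(U) = {x1, x2, x3} ∈ τ_X ✓.
Every preimage lies in τ_X, so f IS continuous.


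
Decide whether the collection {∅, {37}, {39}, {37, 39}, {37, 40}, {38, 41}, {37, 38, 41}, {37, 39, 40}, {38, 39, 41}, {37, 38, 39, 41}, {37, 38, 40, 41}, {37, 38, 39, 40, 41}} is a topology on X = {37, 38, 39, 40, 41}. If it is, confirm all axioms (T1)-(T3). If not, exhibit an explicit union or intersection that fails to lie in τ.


τ IS a topology on X.

Axiom (T1): ∅ ∈ τ? Yes; X ∈ τ? Yes.
Axiom (T2/T3): check pairwise unions and intersections of members of τ.
All pairwise intersections and unions checked — each lies in τ. Therefore τ satisfies (T1), (T2), (T3): it IS a topology on X.


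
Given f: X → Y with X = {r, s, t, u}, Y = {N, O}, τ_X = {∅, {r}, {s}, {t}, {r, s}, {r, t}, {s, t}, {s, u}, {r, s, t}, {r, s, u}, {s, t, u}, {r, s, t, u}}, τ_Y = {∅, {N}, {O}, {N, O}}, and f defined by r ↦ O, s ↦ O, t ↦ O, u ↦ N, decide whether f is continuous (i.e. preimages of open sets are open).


f is NOT continuous.

Compute f^{-1}(U) for each U ∈ τ_Y:
  U = ∅: f^{-1}(U) = ∅ ∈ τ_X ✓.
  U = {N}: f^{-1}(U) = {u} ∉ τ_X ✗.
  U = {O}: f^{-1}(U) = {r, s, t} ∈ τ_X ✓.
  U = {N, O}: f^{-1}(U) = {r, s, t, u} ∈ τ_X ✓.
Found U = {N} with f^{-1}(U) = {u} not in τ_X. Therefore f is NOT continuous.


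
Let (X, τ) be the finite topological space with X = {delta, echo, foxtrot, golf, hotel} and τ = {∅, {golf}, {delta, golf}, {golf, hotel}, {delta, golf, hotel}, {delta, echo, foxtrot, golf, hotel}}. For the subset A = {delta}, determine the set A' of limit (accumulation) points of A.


A' = {echo, foxtrot}

For each x ∈ X, list the open sets U ∈ τ with x ∈ U, then check whether U ∩ (A ∖ {x}) ≠ ∅ for every such U.
  x = delta: open {delta, golf} ∋ x has {delta, golf} ∩ (A ∖ {delta}) = ∅, so x is NOT a limit point.
  x = echo: opens ∋ x are {delta, echo, foxtrot, golf, hotel}; each meets A ∖ {echo}, so x IS a limit point.
  x = foxtrot: opens ∋ x are {delta, echo, foxtrot, golf, hotel}; each meets A ∖ {foxtrot}, so x IS a limit point.
  x = golf: open {golf} ∋ x has {golf} ∩ (A ∖ {golf}) = ∅, so x is NOT a limit point.
  x = hotel: open {golf, hotel} ∋ x has {golf, hotel} ∩ (A ∖ {hotel}) = ∅, so x is NOT a limit point.
Collecting: A' = {echo, foxtrot}.


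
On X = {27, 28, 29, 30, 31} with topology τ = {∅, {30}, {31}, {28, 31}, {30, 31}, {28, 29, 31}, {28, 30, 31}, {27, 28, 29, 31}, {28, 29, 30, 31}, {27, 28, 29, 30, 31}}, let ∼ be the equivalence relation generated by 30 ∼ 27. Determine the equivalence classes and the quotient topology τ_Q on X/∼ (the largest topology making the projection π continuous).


X/∼ = {[27=30], [28], [29], [31]}; |τ_Q| = 5.

Equivalence classes: [27=30], [28], [29], [31].
Quotient map π: X → X/∼ sends 27 ↦ [27=30], 28 ↦ [28], 29 ↦ [29], 30 ↦ [27=30], 31 ↦ [31].
For each subset V ⊆ X/∼, compute π^{-1}(V) ⊆ X and check whether π^{-1}(V) ∈ τ. V is open in τ_Q iff π^{-1}(V) ∈ τ.
  V = {}: π^{-1}(V) = ∅ ∈ τ ✓.
  V = {[27=30]}: π^{-1}(V) = {27, 30} ∉ τ ✗.
  V = {[28]}: π^{-1}(V) = {28} ∉ τ ✗.
  V = {[27=30], [28]}: π^{-1}(V) = {27, 28, 30} ∉ τ ✗.
  V = {[29]}: π^{-1}(V) = {29} ∉ τ ✗.
  V = {[27=30], [29]}: π^{-1}(V) = {27, 29, 30} ∉ τ ✗.
  V = {[28], [29]}: π^{-1}(V) = {28, 29} ∉ τ ✗.
  V = {[27=30], [28], [29]}: π^{-1}(V) = {27, 28, 29, 30} ∉ τ ✗.
  V = {[31]}: π^{-1}(V) = {31} ∈ τ ✓.
  V = {[27=30], [31]}: π^{-1}(V) = {27, 30, 31} ∉ τ ✗.
  V = {[28], [31]}: π^{-1}(V) = {28, 31} ∈ τ ✓.
  V = {[27=30], [28], [31]}: π^{-1}(V) = {27, 28, 30, 31} ∉ τ ✗.
  V = {[29], [31]}: π^{-1}(V) = {29, 31} ∉ τ ✗.
  V = {[27=30], [29], [31]}: π^{-1}(V) = {27, 29, 30, 31} ∉ τ ✗.
  V = {[28], [29], [31]}: π^{-1}(V) = {28, 29, 31} ∈ τ ✓.
  V = {[27=30], [28], [29], [31]}: π^{-1}(V) = {27, 28, 29, 30, 31} ∈ τ ✓.
Open sets in the quotient: τ_Q = {{}, {[31]}, {[28], [31]}, {[28], [29], [31]}, {[27=30], [28], [29], [31]}} (5 elements).


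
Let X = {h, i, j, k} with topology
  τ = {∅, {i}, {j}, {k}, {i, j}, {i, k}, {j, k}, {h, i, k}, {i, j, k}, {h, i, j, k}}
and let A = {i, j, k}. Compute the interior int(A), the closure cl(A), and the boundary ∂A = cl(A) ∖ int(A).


int(A) = {i, j, k}, cl(A) = {h, i, j, k}, ∂A = {h}.

Closed sets in (X, τ) are complements of opens:
  closed(X, τ) = {∅, {h}, {j}, {h, i}, {h, j}, {h, k}, {h, i, j}, {h, i, k}, {h, j, k}, {h, i, j, k}}.
int(A) = ⋃ {U ∈ τ : U ⊆ A}. Opens contained in A: ∅, {i}, {j}, {k}, {i, j}, {i, k}, {j, k}, {i, j, k}.
Taking the union of these: int(A) = {i, j, k}.
cl(A) = ⋂ {C closed : A ⊆ C}. Closed sets containing A: {h, i, j, k}.
Intersecting these: cl(A) = {h, i, j, k}.
∂A = cl(A) ∖ int(A) = {h, i, j, k} ∖ {i, j, k} = {h}.


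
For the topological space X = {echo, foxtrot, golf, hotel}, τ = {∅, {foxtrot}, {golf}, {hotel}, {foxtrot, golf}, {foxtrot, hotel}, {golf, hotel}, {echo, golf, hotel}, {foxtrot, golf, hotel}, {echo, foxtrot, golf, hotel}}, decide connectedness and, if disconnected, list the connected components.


(X, τ) is disconnected; components = [{foxtrot}, {echo, golf, hotel}].

Find clopen sets (U ∈ τ with X ∖ U ∈ τ):
  U = ∅, X ∖ U = {echo, foxtrot, golf, hotel} — both open, so U is clopen.
  U = {foxtrot}, X ∖ U = {echo, golf, hotel} — both open, so U is clopen.
  U = {echo, golf, hotel}, X ∖ U = {foxtrot} — both open, so U is clopen.
  U = {echo, foxtrot, golf, hotel}, X ∖ U = ∅ — both open, so U is clopen.
Nontrivial clopen(s) exist: e.g. {foxtrot}. So (X, τ) is disconnected.
Compute connected components by grouping points that agree on all clopens:
  component: {foxtrot}
  component: {echo, golf, hotel}


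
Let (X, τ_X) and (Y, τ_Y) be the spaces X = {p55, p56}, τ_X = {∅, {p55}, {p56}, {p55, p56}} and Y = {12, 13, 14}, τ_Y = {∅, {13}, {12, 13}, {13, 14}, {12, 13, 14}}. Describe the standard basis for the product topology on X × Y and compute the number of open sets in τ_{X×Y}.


Basis B = {∅ × ∅, {p55} × {13}, {p56} × {13}, {p55} × {12, 13}, {p55} × {13, 14}, {p55, p56} × {13}, {p56} × {12, 13}, {p56} × {13, 14}, {p55} × {12, 13, 14}, {p56} × {12, 13, 14}, {p55, p56} × {12, 13}, {p55, p56} × {13, 14}, {p55, p56} × {12, 13, 14}}; |τ_{X×Y}| = 25.

Enumerate products U × V with U ∈ τ_X, V ∈ τ_Y (deduplicated):
  ∅ × ∅ = {} (∅)
  {p55} × {13} = {(p55,13)}
  {p56} × {13} = {(p56,13)}
  {p55} × {12, 13} = {(p55,12), (p55,13)}
  {p55} × {13, 14} = {(p55,13), (p55,14)}
  {p55, p56} × {13} = {(p55,13), (p56,13)}
  {p56} × {12, 13} = {(p56,12), (p56,13)}
  {p56} × {13, 14} = {(p56,13), (p56,14)}
  {p55} × {12, 13, 14} = {(p55,12), (p55,13), (p55,14)}
  {p56} × {12, 13, 14} = {(p56,12), (p56,13), (p56,14)}
  {p55, p56} × {12, 13} = {(p55,12), (p55,13), (p56,12), (p56,13)}
  {p55, p56} × {13, 14} = {(p55,13), (p55,14), (p56,13), (p56,14)}
  {p55, p56} × {12, 13, 14} = {(p55,12), (p55,13), (p55,14), (p56,12), (p56,13), (p56,14)}
These 13 distinct sets form the basis B.
Close under arbitrary unions to get τ_{X×Y}; counting gives |τ_{X×Y}| = 25.


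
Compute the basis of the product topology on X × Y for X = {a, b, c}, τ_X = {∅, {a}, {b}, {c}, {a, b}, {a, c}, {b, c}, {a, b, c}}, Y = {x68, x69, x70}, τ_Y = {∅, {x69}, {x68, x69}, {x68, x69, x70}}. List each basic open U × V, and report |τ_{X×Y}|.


Basis B = {∅ × ∅, {a} × {x69}, {b} × {x69}, {c} × {x69}, {a} × {x68, x69}, {a, b} × {x69}, {a, c} × {x69}, {b} × {x68, x69}, {b, c} × {x69}, {c} × {x68, x69}, {a} × {x68, x69, x70}, {a, b, c} × {x69}, {b} × {x68, x69, x70}, {c} × {x68, x69, x70}, {a, b} × {x68, x69}, {a, c} × {x68, x69}, {b, c} × {x68, x69}, {a, b} × {x68, x69, x70}, {a, c} × {x68, x69, x70}, {a, b, c} × {x68, x69}, {b, c} × {x68, x69, x70}, {a, b, c} × {x68, x69, x70}}; |τ_{X×Y}| = 64.

Enumerate products U × V with U ∈ τ_X, V ∈ τ_Y (deduplicated):
  ∅ × ∅ = {} (∅)
  {a} × {x69} = {(a,x69)}
  {b} × {x69} = {(b,x69)}
  {c} × {x69} = {(c,x69)}
  {a} × {x68, x69} = {(a,x68), (a,x69)}
  {a, b} × {x69} = {(a,x69), (b,x69)}
  {a, c} × {x69} = {(a,x69), (c,x69)}
  {b} × {x68, x69} = {(b,x68), (b,x69)}
  {b, c} × {x69} = {(b,x69), (c,x69)}
  {c} × {x68, x69} = {(c,x68), (c,x69)}
  {a} × {x68, x69, x70} = {(a,x68), (a,x69), (a,x70)}
  {a, b, c} × {x69} = {(a,x69), (b,x69), (c,x69)}
  {b} × {x68, x69, x70} = {(b,x68), (b,x69), (b,x70)}
  {c} × {x68, x69, x70} = {(c,x68), (c,x69), (c,x70)}
  {a, b} × {x68, x69} = {(a,x68), (a,x69), (b,x68), (b,x69)}
  {a, c} × {x68, x69} = {(a,x68), (a,x69), (c,x68), (c,x69)}
  {b, c} × {x68, x69} = {(b,x68), (b,x69), (c,x68), (c,x69)}
  {a, b} × {x68, x69, x70} = {(a,x68), (a,x69), (a,x70), (b,x68), (b,x69), (b,x70)}
  {a, c} × {x68, x69, x70} = {(a,x68), (a,x69), (a,x70), (c,x68), (c,x69), (c,x70)}
  {a, b, c} × {x68, x69} = {(a,x68), (a,x69), (b,x68), (b,x69), (c,x68), (c,x69)}
  {b, c} × {x68, x69, x70} = {(b,x68), (b,x69), (b,x70), (c,x68), (c,x69), (c,x70)}
  {a, b, c} × {x68, x69, x70} = {(a,x68), (a,x69), (a,x70), (b,x68), (b,x69), (b,x70), (c,x68), (c,x69), (c,x70)}
These 22 distinct sets form the basis B.
Close under arbitrary unions to get τ_{X×Y}; counting gives |τ_{X×Y}| = 64.


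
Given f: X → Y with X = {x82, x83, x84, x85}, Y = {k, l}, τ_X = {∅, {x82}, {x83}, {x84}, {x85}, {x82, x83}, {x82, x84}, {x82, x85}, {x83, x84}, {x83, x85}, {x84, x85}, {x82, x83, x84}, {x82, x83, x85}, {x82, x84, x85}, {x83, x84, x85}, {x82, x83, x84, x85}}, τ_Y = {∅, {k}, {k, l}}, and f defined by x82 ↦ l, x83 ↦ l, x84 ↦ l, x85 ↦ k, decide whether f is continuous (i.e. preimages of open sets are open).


f IS continuous.

Compute f^{-1}(U) for each U ∈ τ_Y:
  U = ∅: f^{-1}(U) = ∅ ∈ τ_X ✓.
  U = {k}: f^{-1}(U) = {x85} ∈ τ_X ✓.
  U = {k, l}: f^{-1}(U) = {x82, x83, x84, x85} ∈ τ_X ✓.
Every preimage lies in τ_X, so f IS continuous.


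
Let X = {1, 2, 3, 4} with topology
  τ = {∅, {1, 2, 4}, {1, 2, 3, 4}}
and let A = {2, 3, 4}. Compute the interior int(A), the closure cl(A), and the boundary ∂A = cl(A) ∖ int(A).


int(A) = ∅, cl(A) = {1, 2, 3, 4}, ∂A = {1, 2, 3, 4}.

Closed sets in (X, τ) are complements of opens:
  closed(X, τ) = {∅, {3}, {1, 2, 3, 4}}.
int(A) = ⋃ {U ∈ τ : U ⊆ A}. Opens contained in A: ∅.
Taking the union of these: int(A) = ∅.
cl(A) = ⋂ {C closed : A ⊆ C}. Closed sets containing A: {1, 2, 3, 4}.
Intersecting these: cl(A) = {1, 2, 3, 4}.
∂A = cl(A) ∖ int(A) = {1, 2, 3, 4} ∖ ∅ = {1, 2, 3, 4}.


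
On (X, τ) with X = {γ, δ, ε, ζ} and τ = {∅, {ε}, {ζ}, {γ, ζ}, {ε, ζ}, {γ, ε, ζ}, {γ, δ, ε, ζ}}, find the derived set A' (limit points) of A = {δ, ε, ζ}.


A' = {γ, δ}

For each x ∈ X, list the open sets U ∈ τ with x ∈ U, then check whether U ∩ (A ∖ {x}) ≠ ∅ for every such U.
  x = γ: opens ∋ x are {γ, ζ}, {γ, ε, ζ}, {γ, δ, ε, ζ}; each meets A ∖ {γ}, so x IS a limit point.
  x = δ: opens ∋ x are {γ, δ, ε, ζ}; each meets A ∖ {δ}, so x IS a limit point.
  x = ε: open {ε} ∋ x has {ε} ∩ (A ∖ {ε}) = ∅, so x is NOT a limit point.
  x = ζ: open {ζ} ∋ x has {ζ} ∩ (A ∖ {ζ}) = ∅, so x is NOT a limit point.
Collecting: A' = {γ, δ}.


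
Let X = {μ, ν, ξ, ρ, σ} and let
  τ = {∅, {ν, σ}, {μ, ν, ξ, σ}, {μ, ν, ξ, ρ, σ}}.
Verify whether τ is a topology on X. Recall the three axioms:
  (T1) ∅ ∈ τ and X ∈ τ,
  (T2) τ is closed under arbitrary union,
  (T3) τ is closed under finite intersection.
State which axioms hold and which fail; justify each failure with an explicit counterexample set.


τ IS a topology on X.

Axiom (T1): ∅ ∈ τ? Yes; X ∈ τ? Yes.
Axiom (T2/T3): check pairwise unions and intersections of members of τ.
All pairwise intersections and unions checked — each lies in τ. Therefore τ satisfies (T1), (T2), (T3): it IS a topology on X.


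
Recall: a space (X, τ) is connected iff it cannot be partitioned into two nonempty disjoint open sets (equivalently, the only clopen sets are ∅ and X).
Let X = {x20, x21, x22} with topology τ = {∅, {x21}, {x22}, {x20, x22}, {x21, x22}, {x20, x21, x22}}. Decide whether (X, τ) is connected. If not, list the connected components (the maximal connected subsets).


(X, τ) is disconnected; components = [{x21}, {x20, x22}].

Find clopen sets (U ∈ τ with X ∖ U ∈ τ):
  U = ∅, X ∖ U = {x20, x21, x22} — both open, so U is clopen.
  U = {x21}, X ∖ U = {x20, x22} — both open, so U is clopen.
  U = {x20, x22}, X ∖ U = {x21} — both open, so U is clopen.
  U = {x20, x21, x22}, X ∖ U = ∅ — both open, so U is clopen.
Nontrivial clopen(s) exist: e.g. {x21}. So (X, τ) is disconnected.
Compute connected components by grouping points that agree on all clopens:
  component: {x21}
  component: {x20, x22}


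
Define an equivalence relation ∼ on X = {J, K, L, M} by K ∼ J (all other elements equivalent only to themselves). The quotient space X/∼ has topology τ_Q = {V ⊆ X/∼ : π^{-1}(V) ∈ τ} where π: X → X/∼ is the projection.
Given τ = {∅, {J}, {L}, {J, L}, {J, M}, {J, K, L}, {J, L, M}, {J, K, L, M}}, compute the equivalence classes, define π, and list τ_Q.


X/∼ = {[J=K], [L], [M]}; |τ_Q| = 4.

Equivalence classes: [J=K], [L], [M].
Quotient map π: X → X/∼ sends J ↦ [J=K], K ↦ [J=K], L ↦ [L], M ↦ [M].
For each subset V ⊆ X/∼, compute π^{-1}(V) ⊆ X and check whether π^{-1}(V) ∈ τ. V is open in τ_Q iff π^{-1}(V) ∈ τ.
  V = {}: π^{-1}(V) = ∅ ∈ τ ✓.
  V = {[J=K]}: π^{-1}(V) = {J, K} ∉ τ ✗.
  V = {[L]}: π^{-1}(V) = {L} ∈ τ ✓.
  V = {[J=K], [L]}: π^{-1}(V) = {J, K, L} ∈ τ ✓.
  V = {[M]}: π^{-1}(V) = {M} ∉ τ ✗.
  V = {[J=K], [M]}: π^{-1}(V) = {J, K, M} ∉ τ ✗.
  V = {[L], [M]}: π^{-1}(V) = {L, M} ∉ τ ✗.
  V = {[J=K], [L], [M]}: π^{-1}(V) = {J, K, L, M} ∈ τ ✓.
Open sets in the quotient: τ_Q = {{}, {[L]}, {[J=K], [L]}, {[J=K], [L], [M]}} (4 elements).


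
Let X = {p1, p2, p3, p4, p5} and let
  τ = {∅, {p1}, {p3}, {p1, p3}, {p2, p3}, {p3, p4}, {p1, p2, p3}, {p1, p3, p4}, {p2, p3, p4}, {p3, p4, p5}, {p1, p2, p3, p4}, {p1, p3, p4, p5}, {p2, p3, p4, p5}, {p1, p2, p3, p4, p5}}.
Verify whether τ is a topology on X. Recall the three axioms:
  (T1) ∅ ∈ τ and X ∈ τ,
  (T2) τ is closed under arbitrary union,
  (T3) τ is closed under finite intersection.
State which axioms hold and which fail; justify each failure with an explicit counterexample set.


τ IS a topology on X.

Axiom (T1): ∅ ∈ τ? Yes; X ∈ τ? Yes.
Axiom (T2/T3): check pairwise unions and intersections of members of τ.
All pairwise intersections and unions checked — each lies in τ. Therefore τ satisfies (T1), (T2), (T3): it IS a topology on X.


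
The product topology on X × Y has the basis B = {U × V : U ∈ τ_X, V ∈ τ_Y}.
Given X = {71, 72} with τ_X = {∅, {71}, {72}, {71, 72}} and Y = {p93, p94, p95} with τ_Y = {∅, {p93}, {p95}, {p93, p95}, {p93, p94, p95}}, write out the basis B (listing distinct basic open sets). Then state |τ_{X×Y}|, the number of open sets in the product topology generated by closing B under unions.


Basis B = {∅ × ∅, {71} × {p93}, {71} × {p95}, {72} × {p93}, {72} × {p95}, {71} × {p93, p95}, {71, 72} × {p93}, {71, 72} × {p95}, {72} × {p93, p95}, {71} × {p93, p94, p95}, {72} × {p93, p94, p95}, {71, 72} × {p93, p95}, {71, 72} × {p93, p94, p95}}; |τ_{X×Y}| = 25.

Enumerate products U × V with U ∈ τ_X, V ∈ τ_Y (deduplicated):
  ∅ × ∅ = {} (∅)
  {71} × {p93} = {(71,p93)}
  {71} × {p95} = {(71,p95)}
  {72} × {p93} = {(72,p93)}
  {72} × {p95} = {(72,p95)}
  {71} × {p93, p95} = {(71,p93), (71,p95)}
  {71, 72} × {p93} = {(71,p93), (72,p93)}
  {71, 72} × {p95} = {(71,p95), (72,p95)}
  {72} × {p93, p95} = {(72,p93), (72,p95)}
  {71} × {p93, p94, p95} = {(71,p93), (71,p94), (71,p95)}
  {72} × {p93, p94, p95} = {(72,p93), (72,p94), (72,p95)}
  {71, 72} × {p93, p95} = {(71,p93), (71,p95), (72,p93), (72,p95)}
  {71, 72} × {p93, p94, p95} = {(71,p93), (71,p94), (71,p95), (72,p93), (72,p94), (72,p95)}
These 13 distinct sets form the basis B.
Close under arbitrary unions to get τ_{X×Y}; counting gives |τ_{X×Y}| = 25.


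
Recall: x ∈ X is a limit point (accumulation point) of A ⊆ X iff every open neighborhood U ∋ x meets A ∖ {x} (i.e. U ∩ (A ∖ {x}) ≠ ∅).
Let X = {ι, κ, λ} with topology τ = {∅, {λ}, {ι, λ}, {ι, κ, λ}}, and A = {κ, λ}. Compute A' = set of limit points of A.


A' = {ι, κ}

For each x ∈ X, list the open sets U ∈ τ with x ∈ U, then check whether U ∩ (A ∖ {x}) ≠ ∅ for every such U.
  x = ι: opens ∋ x are {ι, λ}, {ι, κ, λ}; each meets A ∖ {ι}, so x IS a limit point.
  x = κ: opens ∋ x are {ι, κ, λ}; each meets A ∖ {κ}, so x IS a limit point.
  x = λ: open {λ} ∋ x has {λ} ∩ (A ∖ {λ}) = ∅, so x is NOT a limit point.
Collecting: A' = {ι, κ}.


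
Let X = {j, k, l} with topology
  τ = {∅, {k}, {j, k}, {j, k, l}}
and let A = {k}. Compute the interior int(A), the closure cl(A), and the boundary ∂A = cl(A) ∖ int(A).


int(A) = {k}, cl(A) = {j, k, l}, ∂A = {j, l}.

Closed sets in (X, τ) are complements of opens:
  closed(X, τ) = {∅, {l}, {j, l}, {j, k, l}}.
int(A) = ⋃ {U ∈ τ : U ⊆ A}. Opens contained in A: ∅, {k}.
Taking the union of these: int(A) = {k}.
cl(A) = ⋂ {C closed : A ⊆ C}. Closed sets containing A: {j, k, l}.
Intersecting these: cl(A) = {j, k, l}.
∂A = cl(A) ∖ int(A) = {j, k, l} ∖ {k} = {j, l}.


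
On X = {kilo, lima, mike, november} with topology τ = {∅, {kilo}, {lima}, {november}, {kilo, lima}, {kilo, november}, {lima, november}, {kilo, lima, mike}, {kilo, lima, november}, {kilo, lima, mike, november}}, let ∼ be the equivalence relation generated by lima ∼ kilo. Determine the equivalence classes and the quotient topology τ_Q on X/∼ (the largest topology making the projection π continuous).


X/∼ = {[kilo=lima], [mike], [november]}; |τ_Q| = 6.

Equivalence classes: [kilo=lima], [mike], [november].
Quotient map π: X → X/∼ sends kilo ↦ [kilo=lima], lima ↦ [kilo=lima], mike ↦ [mike], november ↦ [november].
For each subset V ⊆ X/∼, compute π^{-1}(V) ⊆ X and check whether π^{-1}(V) ∈ τ. V is open in τ_Q iff π^{-1}(V) ∈ τ.
  V = {}: π^{-1}(V) = ∅ ∈ τ ✓.
  V = {[kilo=lima]}: π^{-1}(V) = {kilo, lima} ∈ τ ✓.
  V = {[mike]}: π^{-1}(V) = {mike} ∉ τ ✗.
  V = {[kilo=lima], [mike]}: π^{-1}(V) = {kilo, lima, mike} ∈ τ ✓.
  V = {[november]}: π^{-1}(V) = {november} ∈ τ ✓.
  V = {[kilo=lima], [november]}: π^{-1}(V) = {kilo, lima, november} ∈ τ ✓.
  V = {[mike], [november]}: π^{-1}(V) = {mike, november} ∉ τ ✗.
  V = {[kilo=lima], [mike], [november]}: π^{-1}(V) = {kilo, lima, mike, november} ∈ τ ✓.
Open sets in the quotient: τ_Q = {{}, {[kilo=lima]}, {[kilo=lima], [mike]}, {[november]}, {[kilo=lima], [november]}, {[kilo=lima], [mike], [november]}} (6 elements).


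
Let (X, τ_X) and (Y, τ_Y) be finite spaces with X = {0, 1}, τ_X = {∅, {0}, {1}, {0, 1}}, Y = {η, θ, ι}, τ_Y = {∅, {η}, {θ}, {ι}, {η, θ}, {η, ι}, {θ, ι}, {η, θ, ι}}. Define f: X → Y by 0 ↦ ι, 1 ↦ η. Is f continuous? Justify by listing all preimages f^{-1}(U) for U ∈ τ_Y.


f IS continuous.

Compute f^{-1}(U) for each U ∈ τ_Y:
  U = ∅: f^{-1}(U) = ∅ ∈ τ_X ✓.
  U = {η}: f^{-1}(U) = {1} ∈ τ_X ✓.
  U = {θ}: f^{-1}(U) = ∅ ∈ τ_X ✓.
  U = {ι}: f^{-1}(U) = {0} ∈ τ_X ✓.
  U = {η, θ}: f^{-1}(U) = {1} ∈ τ_X ✓.
  U = {η, ι}: f^{-1}(U) = {0, 1} ∈ τ_X ✓.
  U = {θ, ι}: f^{-1}(U) = {0} ∈ τ_X ✓.
  U = {η, θ, ι}: f^{-1}(U) = {0, 1} ∈ τ_X ✓.
Every preimage lies in τ_X, so f IS continuous.


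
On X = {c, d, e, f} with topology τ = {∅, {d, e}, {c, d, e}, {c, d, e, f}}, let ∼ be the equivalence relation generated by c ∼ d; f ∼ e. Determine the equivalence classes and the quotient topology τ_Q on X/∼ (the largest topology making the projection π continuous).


X/∼ = {[c=d], [e=f]}; |τ_Q| = 2.

Equivalence classes: [c=d], [e=f].
Quotient map π: X → X/∼ sends c ↦ [c=d], d ↦ [c=d], e ↦ [e=f], f ↦ [e=f].
For each subset V ⊆ X/∼, compute π^{-1}(V) ⊆ X and check whether π^{-1}(V) ∈ τ. V is open in τ_Q iff π^{-1}(V) ∈ τ.
  V = {}: π^{-1}(V) = ∅ ∈ τ ✓.
  V = {[c=d]}: π^{-1}(V) = {c, d} ∉ τ ✗.
  V = {[e=f]}: π^{-1}(V) = {e, f} ∉ τ ✗.
  V = {[c=d], [e=f]}: π^{-1}(V) = {c, d, e, f} ∈ τ ✓.
Open sets in the quotient: τ_Q = {{}, {[c=d], [e=f]}} (2 elements).


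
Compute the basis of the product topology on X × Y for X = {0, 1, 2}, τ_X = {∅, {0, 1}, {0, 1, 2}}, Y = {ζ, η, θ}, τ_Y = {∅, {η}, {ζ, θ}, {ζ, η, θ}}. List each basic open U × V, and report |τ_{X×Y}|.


Basis B = {∅ × ∅, {0, 1} × {η}, {0, 1, 2} × {η}, {0, 1} × {ζ, θ}, {0, 1} × {ζ, η, θ}, {0, 1, 2} × {ζ, θ}, {0, 1, 2} × {ζ, η, θ}}; |τ_{X×Y}| = 9.

Enumerate products U × V with U ∈ τ_X, V ∈ τ_Y (deduplicated):
  ∅ × ∅ = {} (∅)
  {0, 1} × {η} = {(0,η), (1,η)}
  {0, 1, 2} × {η} = {(0,η), (1,η), (2,η)}
  {0, 1} × {ζ, θ} = {(0,ζ), (0,θ), (1,ζ), (1,θ)}
  {0, 1} × {ζ, η, θ} = {(0,ζ), (0,η), (0,θ), (1,ζ), (1,η), (1,θ)}
  {0, 1, 2} × {ζ, θ} = {(0,ζ), (0,θ), (1,ζ), (1,θ), (2,ζ), (2,θ)}
  {0, 1, 2} × {ζ, η, θ} = {(0,ζ), (0,η), (0,θ), (1,ζ), (1,η), (1,θ), (2,ζ), (2,η), (2,θ)}
These 7 distinct sets form the basis B.
Close under arbitrary unions to get τ_{X×Y}; counting gives |τ_{X×Y}| = 9.


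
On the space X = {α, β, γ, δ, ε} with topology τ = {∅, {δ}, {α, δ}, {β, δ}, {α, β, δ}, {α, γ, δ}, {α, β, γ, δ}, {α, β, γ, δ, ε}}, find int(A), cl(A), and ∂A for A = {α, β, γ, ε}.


int(A) = ∅, cl(A) = {α, β, γ, ε}, ∂A = {α, β, γ, ε}.

Closed sets in (X, τ) are complements of opens:
  closed(X, τ) = {∅, {ε}, {β, ε}, {γ, ε}, {α, γ, ε}, {β, γ, ε}, {α, β, γ, ε}, {α, β, γ, δ, ε}}.
int(A) = ⋃ {U ∈ τ : U ⊆ A}. Opens contained in A: ∅.
Taking the union of these: int(A) = ∅.
cl(A) = ⋂ {C closed : A ⊆ C}. Closed sets containing A: {α, β, γ, ε}, {α, β, γ, δ, ε}.
Intersecting these: cl(A) = {α, β, γ, ε}.
∂A = cl(A) ∖ int(A) = {α, β, γ, ε} ∖ ∅ = {α, β, γ, ε}.


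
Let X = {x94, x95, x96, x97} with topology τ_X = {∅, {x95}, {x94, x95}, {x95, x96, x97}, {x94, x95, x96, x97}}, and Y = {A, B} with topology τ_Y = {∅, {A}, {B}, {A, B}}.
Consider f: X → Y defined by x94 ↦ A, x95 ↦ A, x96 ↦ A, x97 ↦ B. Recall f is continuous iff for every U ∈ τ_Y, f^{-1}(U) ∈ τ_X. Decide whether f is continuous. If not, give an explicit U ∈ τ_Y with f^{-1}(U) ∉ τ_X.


f is NOT continuous.

Compute f^{-1}(U) for each U ∈ τ_Y:
  U = ∅: f^{-1}(U) = ∅ ∈ τ_X ✓.
  U = {A}: f^{-1}(U) = {x94, x95, x96} ∉ τ_X ✗.
  U = {B}: f^{-1}(U) = {x97} ∉ τ_X ✗.
  U = {A, B}: f^{-1}(U) = {x94, x95, x96, x97} ∈ τ_X ✓.
Found U = {A} with f^{-1}(U) = {x94, x95, x96} not in τ_X. Therefore f is NOT continuous.


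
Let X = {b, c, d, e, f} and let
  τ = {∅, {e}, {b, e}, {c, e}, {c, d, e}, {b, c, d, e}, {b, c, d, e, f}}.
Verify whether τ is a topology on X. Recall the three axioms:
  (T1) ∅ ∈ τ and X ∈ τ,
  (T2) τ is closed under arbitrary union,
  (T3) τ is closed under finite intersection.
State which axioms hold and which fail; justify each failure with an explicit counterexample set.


τ is NOT a topology on X.

Axiom (T1): ∅ ∈ τ? Yes; X ∈ τ? Yes.
Axiom (T2/T3): check pairwise unions and intersections of members of τ.
Counterexample for (T2): {b, e} ∪ {c, e} = {b, c, e} ∉ τ. Therefore τ is NOT a topology.


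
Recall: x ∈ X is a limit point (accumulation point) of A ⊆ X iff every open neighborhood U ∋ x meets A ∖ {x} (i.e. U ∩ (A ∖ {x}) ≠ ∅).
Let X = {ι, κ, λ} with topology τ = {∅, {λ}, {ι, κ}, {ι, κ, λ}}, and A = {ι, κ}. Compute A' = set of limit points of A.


A' = {ι, κ}

For each x ∈ X, list the open sets U ∈ τ with x ∈ U, then check whether U ∩ (A ∖ {x}) ≠ ∅ for every such U.
  x = ι: opens ∋ x are {ι, κ}, {ι, κ, λ}; each meets A ∖ {ι}, so x IS a limit point.
  x = κ: opens ∋ x are {ι, κ}, {ι, κ, λ}; each meets A ∖ {κ}, so x IS a limit point.
  x = λ: open {λ} ∋ x has {λ} ∩ (A ∖ {λ}) = ∅, so x is NOT a limit point.
Collecting: A' = {ι, κ}.


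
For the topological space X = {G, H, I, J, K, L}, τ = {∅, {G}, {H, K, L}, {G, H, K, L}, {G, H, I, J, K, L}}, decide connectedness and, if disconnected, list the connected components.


(X, τ) is connected.

Find clopen sets (U ∈ τ with X ∖ U ∈ τ):
  U = ∅, X ∖ U = {G, H, I, J, K, L} — both open, so U is clopen.
  U = {G, H, I, J, K, L}, X ∖ U = ∅ — both open, so U is clopen.
Only trivial clopens (∅ and X) exist, so (X, τ) is connected.
Compute connected components by grouping points that agree on all clopens:
  component: {G, H, I, J, K, L}


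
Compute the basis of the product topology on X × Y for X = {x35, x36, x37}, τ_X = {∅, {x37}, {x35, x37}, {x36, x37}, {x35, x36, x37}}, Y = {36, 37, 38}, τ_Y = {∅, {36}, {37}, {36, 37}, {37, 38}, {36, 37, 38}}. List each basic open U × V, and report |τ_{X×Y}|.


Basis B = {∅ × ∅, {x37} × {36}, {x37} × {37}, {x35, x37} × {36}, {x35, x37} × {37}, {x36, x37} × {36}, {x36, x37} × {37}, {x37} × {36, 37}, {x37} × {37, 38}, {x35, x36, x37} × {36}, {x35, x36, x37} × {37}, {x37} × {36, 37, 38}, {x35, x37} × {36, 37}, {x35, x37} × {37, 38}, {x36, x37} × {36, 37}, {x36, x37} × {37, 38}, {x35, x37} × {36, 37, 38}, {x35, x36, x37} × {36, 37}, {x35, x36, x37} × {37, 38}, {x36, x37} × {36, 37, 38}, {x35, x36, x37} × {36, 37, 38}}; |τ_{X×Y}| = 70.

Enumerate products U × V with U ∈ τ_X, V ∈ τ_Y (deduplicated):
  ∅ × ∅ = {} (∅)
  {x37} × {36} = {(x37,36)}
  {x37} × {37} = {(x37,37)}
  {x35, x37} × {36} = {(x35,36), (x37,36)}
  {x35, x37} × {37} = {(x35,37), (x37,37)}
  {x36, x37} × {36} = {(x36,36), (x37,36)}
  {x36, x37} × {37} = {(x36,37), (x37,37)}
  {x37} × {36, 37} = {(x37,36), (x37,37)}
  {x37} × {37, 38} = {(x37,37), (x37,38)}
  {x35, x36, x37} × {36} = {(x35,36), (x36,36), (x37,36)}
  {x35, x36, x37} × {37} = {(x35,37), (x36,37), (x37,37)}
  {x37} × {36, 37, 38} = {(x37,36), (x37,37), (x37,38)}
  {x35, x37} × {36, 37} = {(x35,36), (x35,37), (x37,36), (x37,37)}
  {x35, x37} × {37, 38} = {(x35,37), (x35,38), (x37,37), (x37,38)}
  {x36, x37} × {36, 37} = {(x36,36), (x36,37), (x37,36), (x37,37)}
  {x36, x37} × {37, 38} = {(x36,37), (x36,38), (x37,37), (x37,38)}
  {x35, x37} × {36, 37, 38} = {(x35,36), (x35,37), (x35,38), (x37,36), (x37,37), (x37,38)}
  {x35, x36, x37} × {36, 37} = {(x35,36), (x35,37), (x36,36), (x36,37), (x37,36), (x37,37)}
  {x35, x36, x37} × {37, 38} = {(x35,37), (x35,38), (x36,37), (x36,38), (x37,37), (x37,38)}
  {x36, x37} × {36, 37, 38} = {(x36,36), (x36,37), (x36,38), (x37,36), (x37,37), (x37,38)}
  {x35, x36, x37} × {36, 37, 38} = {(x35,36), (x35,37), (x35,38), (x36,36), (x36,37), (x36,38), (x37,36), (x37,37), (x37,38)}
These 21 distinct sets form the basis B.
Close under arbitrary unions to get τ_{X×Y}; counting gives |τ_{X×Y}| = 70.


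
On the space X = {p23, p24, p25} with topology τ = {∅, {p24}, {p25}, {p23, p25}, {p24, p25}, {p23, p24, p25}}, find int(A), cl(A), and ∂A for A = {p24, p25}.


int(A) = {p24, p25}, cl(A) = {p23, p24, p25}, ∂A = {p23}.

Closed sets in (X, τ) are complements of opens:
  closed(X, τ) = {∅, {p23}, {p24}, {p23, p24}, {p23, p25}, {p23, p24, p25}}.
int(A) = ⋃ {U ∈ τ : U ⊆ A}. Opens contained in A: ∅, {p24}, {p25}, {p24, p25}.
Taking the union of these: int(A) = {p24, p25}.
cl(A) = ⋂ {C closed : A ⊆ C}. Closed sets containing A: {p23, p24, p25}.
Intersecting these: cl(A) = {p23, p24, p25}.
∂A = cl(A) ∖ int(A) = {p23, p24, p25} ∖ {p24, p25} = {p23}.


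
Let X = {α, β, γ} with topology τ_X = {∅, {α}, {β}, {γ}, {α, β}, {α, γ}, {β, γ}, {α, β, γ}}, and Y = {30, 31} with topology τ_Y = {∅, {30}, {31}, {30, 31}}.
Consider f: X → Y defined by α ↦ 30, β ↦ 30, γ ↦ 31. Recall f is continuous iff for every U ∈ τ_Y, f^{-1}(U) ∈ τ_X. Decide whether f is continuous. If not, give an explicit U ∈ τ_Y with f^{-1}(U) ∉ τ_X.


f IS continuous.

Compute f^{-1}(U) for each U ∈ τ_Y:
  U = ∅: f^{-1}(U) = ∅ ∈ τ_X ✓.
  U = {30}: f^{-1}(U) = {α, β} ∈ τ_X ✓.
  U = {31}: f^{-1}(U) = {γ} ∈ τ_X ✓.
  U = {30, 31}: f^{-1}(U) = {α, β, γ} ∈ τ_X ✓.
Every preimage lies in τ_X, so f IS continuous.


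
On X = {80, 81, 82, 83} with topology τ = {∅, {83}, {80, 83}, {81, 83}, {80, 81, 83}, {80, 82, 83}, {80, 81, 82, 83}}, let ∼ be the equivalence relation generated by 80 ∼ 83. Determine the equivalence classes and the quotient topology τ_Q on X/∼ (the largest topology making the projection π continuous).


X/∼ = {[80=83], [81], [82]}; |τ_Q| = 5.

Equivalence classes: [80=83], [81], [82].
Quotient map π: X → X/∼ sends 80 ↦ [80=83], 81 ↦ [81], 82 ↦ [82], 83 ↦ [80=83].
For each subset V ⊆ X/∼, compute π^{-1}(V) ⊆ X and check whether π^{-1}(V) ∈ τ. V is open in τ_Q iff π^{-1}(V) ∈ τ.
  V = {}: π^{-1}(V) = ∅ ∈ τ ✓.
  V = {[80=83]}: π^{-1}(V) = {80, 83} ∈ τ ✓.
  V = {[81]}: π^{-1}(V) = {81} ∉ τ ✗.
  V = {[80=83], [81]}: π^{-1}(V) = {80, 81, 83} ∈ τ ✓.
  V = {[82]}: π^{-1}(V) = {82} ∉ τ ✗.
  V = {[80=83], [82]}: π^{-1}(V) = {80, 82, 83} ∈ τ ✓.
  V = {[81], [82]}: π^{-1}(V) = {81, 82} ∉ τ ✗.
  V = {[80=83], [81], [82]}: π^{-1}(V) = {80, 81, 82, 83} ∈ τ ✓.
Open sets in the quotient: τ_Q = {{}, {[80=83]}, {[80=83], [81]}, {[80=83], [82]}, {[80=83], [81], [82]}} (5 elements).


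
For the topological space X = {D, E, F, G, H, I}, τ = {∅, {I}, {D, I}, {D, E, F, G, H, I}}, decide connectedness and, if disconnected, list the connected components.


(X, τ) is connected.

Find clopen sets (U ∈ τ with X ∖ U ∈ τ):
  U = ∅, X ∖ U = {D, E, F, G, H, I} — both open, so U is clopen.
  U = {D, E, F, G, H, I}, X ∖ U = ∅ — both open, so U is clopen.
Only trivial clopens (∅ and X) exist, so (X, τ) is connected.
Compute connected components by grouping points that agree on all clopens:
  component: {D, E, F, G, H, I}


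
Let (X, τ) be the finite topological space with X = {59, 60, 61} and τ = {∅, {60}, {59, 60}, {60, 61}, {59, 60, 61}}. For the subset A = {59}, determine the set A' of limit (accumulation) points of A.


A' = ∅

For each x ∈ X, list the open sets U ∈ τ with x ∈ U, then check whether U ∩ (A ∖ {x}) ≠ ∅ for every such U.
  x = 59: open {59, 60} ∋ x has {59, 60} ∩ (A ∖ {59}) = ∅, so x is NOT a limit point.
  x = 60: open {60} ∋ x has {60} ∩ (A ∖ {60}) = ∅, so x is NOT a limit point.
  x = 61: open {60, 61} ∋ x has {60, 61} ∩ (A ∖ {61}) = ∅, so x is NOT a limit point.
Collecting: A' = ∅.


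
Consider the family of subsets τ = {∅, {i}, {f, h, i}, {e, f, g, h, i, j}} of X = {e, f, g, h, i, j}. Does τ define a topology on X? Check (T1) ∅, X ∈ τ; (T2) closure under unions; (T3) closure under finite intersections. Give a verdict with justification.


τ IS a topology on X.

Axiom (T1): ∅ ∈ τ? Yes; X ∈ τ? Yes.
Axiom (T2/T3): check pairwise unions and intersections of members of τ.
All pairwise intersections and unions checked — each lies in τ. Therefore τ satisfies (T1), (T2), (T3): it IS a topology on X.


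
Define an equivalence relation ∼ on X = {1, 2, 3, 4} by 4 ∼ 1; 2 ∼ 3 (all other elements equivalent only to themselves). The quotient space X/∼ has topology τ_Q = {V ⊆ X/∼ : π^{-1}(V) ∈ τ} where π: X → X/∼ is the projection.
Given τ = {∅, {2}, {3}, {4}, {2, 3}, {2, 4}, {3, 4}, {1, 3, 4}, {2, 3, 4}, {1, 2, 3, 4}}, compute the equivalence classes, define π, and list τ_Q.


X/∼ = {[1=4], [2=3]}; |τ_Q| = 3.

Equivalence classes: [1=4], [2=3].
Quotient map π: X → X/∼ sends 1 ↦ [1=4], 2 ↦ [2=3], 3 ↦ [2=3], 4 ↦ [1=4].
For each subset V ⊆ X/∼, compute π^{-1}(V) ⊆ X and check whether π^{-1}(V) ∈ τ. V is open in τ_Q iff π^{-1}(V) ∈ τ.
  V = {}: π^{-1}(V) = ∅ ∈ τ ✓.
  V = {[1=4]}: π^{-1}(V) = {1, 4} ∉ τ ✗.
  V = {[2=3]}: π^{-1}(V) = {2, 3} ∈ τ ✓.
  V = {[1=4], [2=3]}: π^{-1}(V) = {1, 2, 3, 4} ∈ τ ✓.
Open sets in the quotient: τ_Q = {{}, {[2=3]}, {[1=4], [2=3]}} (3 elements).


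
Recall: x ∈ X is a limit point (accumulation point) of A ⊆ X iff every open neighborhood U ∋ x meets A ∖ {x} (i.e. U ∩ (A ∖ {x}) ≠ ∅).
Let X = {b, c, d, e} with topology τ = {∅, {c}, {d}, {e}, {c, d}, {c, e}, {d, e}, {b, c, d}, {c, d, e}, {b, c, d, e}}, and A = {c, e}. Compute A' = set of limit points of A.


A' = {b}

For each x ∈ X, list the open sets U ∈ τ with x ∈ U, then check whether U ∩ (A ∖ {x}) ≠ ∅ for every such U.
  x = b: opens ∋ x are {b, c, d}, {b, c, d, e}; each meets A ∖ {b}, so x IS a limit point.
  x = c: open {c} ∋ x has {c} ∩ (A ∖ {c}) = ∅, so x is NOT a limit point.
  x = d: open {d} ∋ x has {d} ∩ (A ∖ {d}) = ∅, so x is NOT a limit point.
  x = e: open {e} ∋ x has {e} ∩ (A ∖ {e}) = ∅, so x is NOT a limit point.
Collecting: A' = {b}.


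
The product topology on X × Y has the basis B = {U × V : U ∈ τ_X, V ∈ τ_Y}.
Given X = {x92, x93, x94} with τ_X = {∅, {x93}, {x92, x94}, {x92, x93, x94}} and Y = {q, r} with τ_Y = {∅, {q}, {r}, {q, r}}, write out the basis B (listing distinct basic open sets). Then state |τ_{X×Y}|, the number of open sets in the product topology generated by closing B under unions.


Basis B = {∅ × ∅, {x93} × {q}, {x93} × {r}, {x92, x94} × {q}, {x92, x94} × {r}, {x93} × {q, r}, {x92, x93, x94} × {q}, {x92, x93, x94} × {r}, {x92, x94} × {q, r}, {x92, x93, x94} × {q, r}}; |τ_{X×Y}| = 16.

Enumerate products U × V with U ∈ τ_X, V ∈ τ_Y (deduplicated):
  ∅ × ∅ = {} (∅)
  {x93} × {q} = {(x93,q)}
  {x93} × {r} = {(x93,r)}
  {x92, x94} × {q} = {(x92,q), (x94,q)}
  {x92, x94} × {r} = {(x92,r), (x94,r)}
  {x93} × {q, r} = {(x93,q), (x93,r)}
  {x92, x93, x94} × {q} = {(x92,q), (x93,q), (x94,q)}
  {x92, x93, x94} × {r} = {(x92,r), (x93,r), (x94,r)}
  {x92, x94} × {q, r} = {(x92,q), (x92,r), (x94,q), (x94,r)}
  {x92, x93, x94} × {q, r} = {(x92,q), (x92,r), (x93,q), (x93,r), (x94,q), (x94,r)}
These 10 distinct sets form the basis B.
Close under arbitrary unions to get τ_{X×Y}; counting gives |τ_{X×Y}| = 16.


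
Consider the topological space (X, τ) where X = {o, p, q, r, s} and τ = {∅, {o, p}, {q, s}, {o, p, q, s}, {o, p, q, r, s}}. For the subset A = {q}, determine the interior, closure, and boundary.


int(A) = ∅, cl(A) = {q, r, s}, ∂A = {q, r, s}.

Closed sets in (X, τ) are complements of opens:
  closed(X, τ) = {∅, {r}, {o, p, r}, {q, r, s}, {o, p, q, r, s}}.
int(A) = ⋃ {U ∈ τ : U ⊆ A}. Opens contained in A: ∅.
Taking the union of these: int(A) = ∅.
cl(A) = ⋂ {C closed : A ⊆ C}. Closed sets containing A: {q, r, s}, {o, p, q, r, s}.
Intersecting these: cl(A) = {q, r, s}.
∂A = cl(A) ∖ int(A) = {q, r, s} ∖ ∅ = {q, r, s}.


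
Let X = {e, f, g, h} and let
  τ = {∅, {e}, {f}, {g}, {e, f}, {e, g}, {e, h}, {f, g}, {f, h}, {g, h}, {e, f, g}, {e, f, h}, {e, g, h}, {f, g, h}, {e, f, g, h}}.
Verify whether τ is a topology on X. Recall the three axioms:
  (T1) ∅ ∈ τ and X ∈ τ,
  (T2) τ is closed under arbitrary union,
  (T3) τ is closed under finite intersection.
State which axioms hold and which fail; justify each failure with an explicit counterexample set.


τ is NOT a topology on X.

Axiom (T1): ∅ ∈ τ? Yes; X ∈ τ? Yes.
Axiom (T2/T3): check pairwise unions and intersections of members of τ.
Counterexample for (T3): {e, h} ∩ {f, h} = {h} ∉ τ. Therefore τ is NOT a topology.


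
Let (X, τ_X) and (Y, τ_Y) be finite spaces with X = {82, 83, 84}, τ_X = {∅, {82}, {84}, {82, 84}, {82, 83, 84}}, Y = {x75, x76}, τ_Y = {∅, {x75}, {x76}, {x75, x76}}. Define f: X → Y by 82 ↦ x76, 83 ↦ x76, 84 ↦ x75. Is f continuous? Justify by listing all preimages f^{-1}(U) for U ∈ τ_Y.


f is NOT continuous.

Compute f^{-1}(U) for each U ∈ τ_Y:
  U = ∅: f^{-1}(U) = ∅ ∈ τ_X ✓.
  U = {x75}: f^{-1}(U) = {84} ∈ τ_X ✓.
  U = {x76}: f^{-1}(U) = {82, 83} ∉ τ_X ✗.
  U = {x75, x76}: f^{-1}(U) = {82, 83, 84} ∈ τ_X ✓.
Found U = {x76} with f^{-1}(U) = {82, 83} not in τ_X. Therefore f is NOT continuous.


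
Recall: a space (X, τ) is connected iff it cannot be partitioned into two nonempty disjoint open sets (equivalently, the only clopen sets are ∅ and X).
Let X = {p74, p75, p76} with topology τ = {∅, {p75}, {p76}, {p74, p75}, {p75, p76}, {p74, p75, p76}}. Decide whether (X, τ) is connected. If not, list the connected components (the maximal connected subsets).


(X, τ) is disconnected; components = [{p76}, {p74, p75}].

Find clopen sets (U ∈ τ with X ∖ U ∈ τ):
  U = ∅, X ∖ U = {p74, p75, p76} — both open, so U is clopen.
  U = {p76}, X ∖ U = {p74, p75} — both open, so U is clopen.
  U = {p74, p75}, X ∖ U = {p76} — both open, so U is clopen.
  U = {p74, p75, p76}, X ∖ U = ∅ — both open, so U is clopen.
Nontrivial clopen(s) exist: e.g. {p76}. So (X, τ) is disconnected.
Compute connected components by grouping points that agree on all clopens:
  component: {p76}
  component: {p74, p75}


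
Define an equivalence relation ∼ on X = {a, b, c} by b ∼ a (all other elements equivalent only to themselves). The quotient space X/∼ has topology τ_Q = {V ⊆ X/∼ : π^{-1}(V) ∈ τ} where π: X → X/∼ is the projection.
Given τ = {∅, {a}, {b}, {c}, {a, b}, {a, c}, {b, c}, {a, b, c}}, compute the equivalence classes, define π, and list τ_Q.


X/∼ = {[a=b], [c]}; |τ_Q| = 4.

Equivalence classes: [a=b], [c].
Quotient map π: X → X/∼ sends a ↦ [a=b], b ↦ [a=b], c ↦ [c].
For each subset V ⊆ X/∼, compute π^{-1}(V) ⊆ X and check whether π^{-1}(V) ∈ τ. V is open in τ_Q iff π^{-1}(V) ∈ τ.
  V = {}: π^{-1}(V) = ∅ ∈ τ ✓.
  V = {[a=b]}: π^{-1}(V) = {a, b} ∈ τ ✓.
  V = {[c]}: π^{-1}(V) = {c} ∈ τ ✓.
  V = {[a=b], [c]}: π^{-1}(V) = {a, b, c} ∈ τ ✓.
Open sets in the quotient: τ_Q = {{}, {[a=b]}, {[c]}, {[a=b], [c]}} (4 elements).


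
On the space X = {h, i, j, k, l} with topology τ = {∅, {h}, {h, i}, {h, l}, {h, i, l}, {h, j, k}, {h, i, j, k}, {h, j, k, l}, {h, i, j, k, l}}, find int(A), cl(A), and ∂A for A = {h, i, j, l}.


int(A) = {h, i, l}, cl(A) = {h, i, j, k, l}, ∂A = {j, k}.

Closed sets in (X, τ) are complements of opens:
  closed(X, τ) = {∅, {i}, {l}, {i, l}, {j, k}, {i, j, k}, {j, k, l}, {i, j, k, l}, {h, i, j, k, l}}.
int(A) = ⋃ {U ∈ τ : U ⊆ A}. Opens contained in A: ∅, {h}, {h, i}, {h, l}, {h, i, l}.
Taking the union of these: int(A) = {h, i, l}.
cl(A) = ⋂ {C closed : A ⊆ C}. Closed sets containing A: {h, i, j, k, l}.
Intersecting these: cl(A) = {h, i, j, k, l}.
∂A = cl(A) ∖ int(A) = {h, i, j, k, l} ∖ {h, i, l} = {j, k}.
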